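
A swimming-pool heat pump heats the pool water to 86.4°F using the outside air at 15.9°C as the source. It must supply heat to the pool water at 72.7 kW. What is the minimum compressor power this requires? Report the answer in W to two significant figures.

In absolute terms T_C = 289.05 K and T_H = 303.37 K, so ΔT = 14.32 K.
COP_Carnot = T_H/ΔT = 303.37/14.32 = 21.18.
Ẇ_min = Q̇/COP_Carnot = 72.70/21.18 = 3.432 kW = 3432 W.

3400 W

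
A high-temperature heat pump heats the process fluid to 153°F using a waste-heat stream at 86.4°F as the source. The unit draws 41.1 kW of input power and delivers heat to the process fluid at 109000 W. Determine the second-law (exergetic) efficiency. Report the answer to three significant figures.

Converting, Q̇_H = 109000 W = 109.0 kW, so COP_actual = Q̇_H/Ẇ = 109.0/41.10 = 2.652.
In absolute terms T_C = 303.37 K and T_H = 340.37 K, so ΔT = 37.00 K.
COP_Carnot = T_H/ΔT = 340.37/37.00 = 9.199.
η_II = COP_actual/COP_Carnot = 2.652/9.199 = 0.2883.

0.288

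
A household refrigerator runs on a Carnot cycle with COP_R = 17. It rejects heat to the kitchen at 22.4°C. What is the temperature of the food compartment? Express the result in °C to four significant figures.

5.981 °C

For a Carnot refrigerator COP_R = T_C/(T_H − T_C), so T_C = COP·T_H/(1 + COP).
With T_H = 295.55 K, T_C = 17 × 295.55/18.00 = 279.13 K.
Converting, 279.13 K = 5.98°C.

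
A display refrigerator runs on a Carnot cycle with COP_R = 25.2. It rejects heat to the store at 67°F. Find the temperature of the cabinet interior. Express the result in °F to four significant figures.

For a Carnot refrigerator COP_R = T_C/(T_H − T_C), so T_C = COP·T_H/(1 + COP).
With T_H = 292.59 K, T_C = 25.2 × 292.59/26.20 = 281.43 K.
Converting, 281.43 K = 46.90°F.

46.90 °F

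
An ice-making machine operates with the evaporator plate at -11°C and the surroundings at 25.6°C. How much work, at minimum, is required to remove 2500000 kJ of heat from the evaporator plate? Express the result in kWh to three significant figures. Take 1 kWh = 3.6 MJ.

97.0 kWh

In absolute terms T_C = 262.15 K and T_H = 298.75 K, so ΔT = 36.60 K.
The reversible limit is COP_R = T_C/ΔT = 7.163, so W_min = Q_C/COP = Q_C·ΔT/T_C.
W_min = 2500000 × 36.60/262.15 = 349000 kJ = 96.95 kWh.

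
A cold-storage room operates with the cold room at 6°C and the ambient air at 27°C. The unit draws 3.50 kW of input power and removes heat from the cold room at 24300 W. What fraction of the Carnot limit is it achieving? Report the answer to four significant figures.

Converting, Q̇_C = 24300 W = 24.30 kW, so COP_actual = Q̇_C/Ẇ = 24.30/3.500 = 6.943.
In absolute terms T_C = 279.15 K and T_H = 300.15 K, so ΔT = 21.00 K.
COP_Carnot = T_C/ΔT = 279.15/21.00 = 13.29.
η_II = COP_actual/COP_Carnot = 6.943/13.29 = 0.5223.

0.5223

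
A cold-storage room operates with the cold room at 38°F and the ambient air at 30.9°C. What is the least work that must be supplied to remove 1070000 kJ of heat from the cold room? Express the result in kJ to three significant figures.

In absolute terms T_C = 276.48 K and T_H = 304.05 K, so ΔT = 27.57 K.
The reversible limit is COP_R = T_C/ΔT = 10.03, so W_min = Q_C/COP = Q_C·ΔT/T_C.
W_min = 1070000 × 27.57/276.48 = 106700 kJ.

107000 kJ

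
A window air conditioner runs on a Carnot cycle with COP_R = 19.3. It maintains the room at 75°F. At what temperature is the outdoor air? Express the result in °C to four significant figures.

COP_R = T_C/(T_H − T_C) gives T_H − T_C = T_C/COP.
With T_C = 297.04 K, T_H = 297.04 × (1 + 1/19.3) = 312.43 K.
Converting, 312.43 K = 39.28°C.

39.28 °C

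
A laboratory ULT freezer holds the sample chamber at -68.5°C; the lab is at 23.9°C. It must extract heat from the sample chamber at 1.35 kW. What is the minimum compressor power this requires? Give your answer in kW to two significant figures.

In absolute terms T_C = 204.65 K and T_H = 297.05 K, so ΔT = 92.40 K.
COP_Carnot = T_C/ΔT = 204.65/92.40 = 2.215.
Ẇ_min = Q̇/COP_Carnot = 1.350/2.215 = 0.6095 kW.

0.61 kW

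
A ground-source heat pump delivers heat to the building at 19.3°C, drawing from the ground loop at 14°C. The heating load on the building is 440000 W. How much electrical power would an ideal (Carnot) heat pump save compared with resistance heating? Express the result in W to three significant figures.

432000 W

In absolute terms T_C = 287.15 K and T_H = 292.45 K, so ΔT = 5.300 K.
COP_Carnot = T_H/ΔT = 292.45/5.300 = 55.18.
Resistance heating needs Ẇ_res = Q̇_H = 440000 W; the reversible heat pump needs only Ẇ_hp = Q̇_H/COP = 7974 W.
Saving = 440000 − 7974 = 432000 W.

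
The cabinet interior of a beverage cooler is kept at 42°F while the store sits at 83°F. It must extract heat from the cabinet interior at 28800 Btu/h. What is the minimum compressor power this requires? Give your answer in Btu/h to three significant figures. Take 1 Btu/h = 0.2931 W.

2350 Btu/h

In absolute terms T_C = 278.71 K and T_H = 301.48 K, so ΔT = 22.78 K.
COP_Carnot = T_C/ΔT = 278.71/22.78 = 12.24.
Ẇ_min = Q̇/COP_Carnot = 28800/12.24 = 2354 Btu/h.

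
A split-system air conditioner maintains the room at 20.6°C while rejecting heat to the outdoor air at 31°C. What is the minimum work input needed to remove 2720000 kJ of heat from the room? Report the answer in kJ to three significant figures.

In absolute terms T_C = 293.75 K and T_H = 304.15 K, so ΔT = 10.40 K.
The reversible limit is COP_R = T_C/ΔT = 28.25, so W_min = Q_C/COP = Q_C·ΔT/T_C.
W_min = 2720000 × 10.40/293.75 = 96300 kJ.

96300 kJ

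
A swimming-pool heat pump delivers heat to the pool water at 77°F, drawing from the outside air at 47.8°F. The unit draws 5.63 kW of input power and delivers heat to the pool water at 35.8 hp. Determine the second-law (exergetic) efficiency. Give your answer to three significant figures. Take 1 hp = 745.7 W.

Converting, Q̇_H = 35.80 hp = 26.70 kW, so COP_actual = Q̇_H/Ẇ = 26.70/5.630 = 4.742.
In absolute terms T_C = 281.93 K and T_H = 298.15 K, so ΔT = 16.22 K.
COP_Carnot = T_H/ΔT = 298.15/16.22 = 18.38.
η_II = COP_actual/COP_Carnot = 4.742/18.38 = 0.2580.

0.258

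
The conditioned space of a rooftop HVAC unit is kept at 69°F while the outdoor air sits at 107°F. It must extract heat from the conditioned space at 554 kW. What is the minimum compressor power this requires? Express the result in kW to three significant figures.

39.8 kW

In absolute terms T_C = 293.71 K and T_H = 314.82 K, so ΔT = 21.11 K.
COP_Carnot = T_C/ΔT = 293.71/21.11 = 13.91.
Ẇ_min = Q̇/COP_Carnot = 554.0/13.91 = 39.82 kW.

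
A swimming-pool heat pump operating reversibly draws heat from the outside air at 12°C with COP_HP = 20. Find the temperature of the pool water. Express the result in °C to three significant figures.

COP_HP = T_H/(T_H − T_C) rearranges to T_H = COP·T_C/(COP − 1).
With T_C = 285.15 K, T_H = 20 × 285.15/19.00 = 300.16 K.
Converting, 300.16 K = 27.01°C.

27.0 °C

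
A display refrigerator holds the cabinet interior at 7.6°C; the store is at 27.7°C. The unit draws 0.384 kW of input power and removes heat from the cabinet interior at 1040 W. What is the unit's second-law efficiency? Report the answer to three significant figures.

Converting, Q̇_C = 1040 W = 1.040 kW, so COP_actual = Q̇_C/Ẇ = 1.040/0.3840 = 2.708.
In absolute terms T_C = 280.75 K and T_H = 300.85 K, so ΔT = 20.10 K.
COP_Carnot = T_C/ΔT = 280.75/20.10 = 13.97.
η_II = COP_actual/COP_Carnot = 2.708/13.97 = 0.1939.

0.194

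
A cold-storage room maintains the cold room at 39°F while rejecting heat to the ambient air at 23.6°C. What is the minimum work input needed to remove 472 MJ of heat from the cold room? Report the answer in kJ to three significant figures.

In absolute terms T_C = 277.04 K and T_H = 296.75 K, so ΔT = 19.71 K.
The reversible limit is COP_R = T_C/ΔT = 14.05, so W_min = Q_C/COP = Q_C·ΔT/T_C.
W_min = 472.0 × 19.71/277.04 = 33.58 MJ = 33580 kJ.

33600 kJ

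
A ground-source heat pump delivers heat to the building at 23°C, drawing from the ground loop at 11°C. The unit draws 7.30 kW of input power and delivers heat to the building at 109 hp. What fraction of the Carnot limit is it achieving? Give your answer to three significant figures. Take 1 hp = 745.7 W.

Converting, Q̇_H = 109.0 hp = 81.28 kW, so COP_actual = Q̇_H/Ẇ = 81.28/7.300 = 11.13.
In absolute terms T_C = 284.15 K and T_H = 296.15 K, so ΔT = 12.00 K.
COP_Carnot = T_H/ΔT = 296.15/12.00 = 24.68.
η_II = COP_actual/COP_Carnot = 11.13/24.68 = 0.4512.

0.451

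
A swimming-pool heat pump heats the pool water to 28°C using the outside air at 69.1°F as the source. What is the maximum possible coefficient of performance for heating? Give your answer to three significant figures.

40.8

In absolute terms T_C = 293.76 K and T_H = 301.15 K, so ΔT = 7.389 K.
For a reversible cycle, COP_Carnot = T_H/ΔT = 301.15/7.389 = 40.76.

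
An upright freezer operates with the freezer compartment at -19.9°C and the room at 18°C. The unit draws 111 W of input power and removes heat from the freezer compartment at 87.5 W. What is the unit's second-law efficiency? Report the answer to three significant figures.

COP_actual = Q̇_C/Ẇ = 87.50/111.0 = 0.7883.
In absolute terms T_C = 253.25 K and T_H = 291.15 K, so ΔT = 37.90 K.
COP_Carnot = T_C/ΔT = 253.25/37.90 = 6.682.
η_II = COP_actual/COP_Carnot = 0.7883/6.682 = 0.1180.

0.118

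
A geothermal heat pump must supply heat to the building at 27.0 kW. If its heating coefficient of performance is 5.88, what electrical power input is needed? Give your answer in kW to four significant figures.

Ẇ = Q̇_H/COP_HP = 27.00/5.88 = 4.592 kW.

4.592 kW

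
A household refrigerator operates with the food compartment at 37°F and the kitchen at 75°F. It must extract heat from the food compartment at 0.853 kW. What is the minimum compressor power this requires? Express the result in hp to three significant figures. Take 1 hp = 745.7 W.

In absolute terms T_C = 275.93 K and T_H = 297.04 K, so ΔT = 21.11 K.
COP_Carnot = T_C/ΔT = 275.93/21.11 = 13.07.
Ẇ_min = Q̇/COP_Carnot = 0.8530/13.07 = 0.06526 kW = 0.08752 hp.

0.0875 hp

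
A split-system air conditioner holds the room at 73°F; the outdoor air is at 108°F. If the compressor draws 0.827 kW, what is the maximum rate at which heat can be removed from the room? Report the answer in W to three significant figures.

12600 W

In absolute terms T_C = 295.93 K and T_H = 315.37 K, so ΔT = 19.44 K.
COP_Carnot = T_C/ΔT = 295.93/19.44 = 15.22.
Q̇_max = COP_Carnot × Ẇ = 15.22 × 0.8270 kW = 12.59 kW = 12590 W.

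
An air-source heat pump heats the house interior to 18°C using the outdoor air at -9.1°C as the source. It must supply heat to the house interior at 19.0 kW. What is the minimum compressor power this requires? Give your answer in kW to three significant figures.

In absolute terms T_C = 264.05 K and T_H = 291.15 K, so ΔT = 27.10 K.
COP_Carnot = T_H/ΔT = 291.15/27.10 = 10.74.
Ẇ_min = Q̇/COP_Carnot = 19.00/10.74 = 1.769 kW.

1.77 kW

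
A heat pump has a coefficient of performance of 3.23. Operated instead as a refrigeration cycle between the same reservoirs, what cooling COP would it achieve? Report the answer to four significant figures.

2.230

Since Q_H = Q_C + W for any cycle, COP_R = Q_C/W = Q_H/W − 1.
COP_R = 3.23 − 1 = 2.23.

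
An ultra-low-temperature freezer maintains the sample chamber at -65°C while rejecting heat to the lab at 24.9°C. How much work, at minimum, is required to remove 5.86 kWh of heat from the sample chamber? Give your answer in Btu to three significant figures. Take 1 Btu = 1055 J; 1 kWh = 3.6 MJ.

In absolute terms T_C = 208.15 K and T_H = 298.05 K, so ΔT = 89.90 K.
The reversible limit is COP_R = T_C/ΔT = 2.315, so W_min = Q_C/COP = Q_C·ΔT/T_C.
W_min = 5.860 × 89.90/208.15 = 2.531 kWh = 8636 Btu.

8640 Btu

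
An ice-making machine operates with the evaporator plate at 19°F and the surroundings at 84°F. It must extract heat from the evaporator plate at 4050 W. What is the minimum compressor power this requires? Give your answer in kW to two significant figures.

In absolute terms T_C = 265.93 K and T_H = 302.04 K, so ΔT = 36.11 K.
COP_Carnot = T_C/ΔT = 265.93/36.11 = 7.364.
Ẇ_min = Q̇/COP_Carnot = 4050/7.364 = 550.0 W = 0.5500 kW.

0.55 kW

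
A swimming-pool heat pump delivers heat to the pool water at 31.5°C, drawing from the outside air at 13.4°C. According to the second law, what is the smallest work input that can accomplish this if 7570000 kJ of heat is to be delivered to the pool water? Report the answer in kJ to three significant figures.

In absolute terms T_C = 286.55 K and T_H = 304.65 K, so ΔT = 18.10 K.
The reversible limit is COP_HP = T_H/ΔT = 16.83, so W_min = Q_H/COP = Q_H·ΔT/T_H.
W_min = 7570000 × 18.10/304.65 = 449800 kJ.

450000 kJ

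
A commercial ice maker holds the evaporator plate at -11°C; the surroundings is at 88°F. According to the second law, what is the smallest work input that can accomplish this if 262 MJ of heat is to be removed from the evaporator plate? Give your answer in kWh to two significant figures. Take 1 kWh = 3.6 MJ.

12 kWh

In absolute terms T_C = 262.15 K and T_H = 304.26 K, so ΔT = 42.11 K.
The reversible limit is COP_R = T_C/ΔT = 6.225, so W_min = Q_C/COP = Q_C·ΔT/T_C.
W_min = 262.0 × 42.11/262.15 = 42.09 MJ = 11.69 kWh.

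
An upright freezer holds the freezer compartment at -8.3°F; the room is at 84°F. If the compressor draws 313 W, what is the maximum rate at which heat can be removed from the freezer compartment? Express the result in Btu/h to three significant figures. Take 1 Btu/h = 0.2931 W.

In absolute terms T_C = 250.76 K and T_H = 302.04 K, so ΔT = 51.28 K.
COP_Carnot = T_C/ΔT = 250.76/51.28 = 4.890.
Q̇_max = COP_Carnot × Ẇ = 4.890 × 313.0 W = 1531 W = 5222 Btu/h.

5220 Btu/h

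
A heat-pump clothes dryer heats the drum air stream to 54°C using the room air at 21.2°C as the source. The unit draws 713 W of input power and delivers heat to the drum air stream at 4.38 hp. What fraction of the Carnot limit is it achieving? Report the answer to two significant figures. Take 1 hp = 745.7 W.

0.46

Converting, Q̇_H = 4.380 hp = 3266 W, so COP_actual = Q̇_H/Ẇ = 3266/713.0 = 4.581.
In absolute terms T_C = 294.35 K and T_H = 327.15 K, so ΔT = 32.80 K.
COP_Carnot = T_H/ΔT = 327.15/32.80 = 9.974.
η_II = COP_actual/COP_Carnot = 4.581/9.974 = 0.4593.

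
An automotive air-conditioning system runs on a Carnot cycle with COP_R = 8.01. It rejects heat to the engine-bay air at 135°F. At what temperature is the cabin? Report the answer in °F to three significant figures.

69.0 °F

For a Carnot refrigerator COP_R = T_C/(T_H − T_C), so T_C = COP·T_H/(1 + COP).
With T_H = 330.37 K, T_C = 8.01 × 330.37/9.010 = 293.70 K.
Converting, 293.70 K = 69.00°F.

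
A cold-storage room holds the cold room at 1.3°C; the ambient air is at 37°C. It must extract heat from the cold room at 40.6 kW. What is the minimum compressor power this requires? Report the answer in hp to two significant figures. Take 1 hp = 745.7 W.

7.1 hp

In absolute terms T_C = 274.45 K and T_H = 310.15 K, so ΔT = 35.70 K.
COP_Carnot = T_C/ΔT = 274.45/35.70 = 7.688.
Ẇ_min = Q̇/COP_Carnot = 40.60/7.688 = 5.281 kW = 7.082 hp.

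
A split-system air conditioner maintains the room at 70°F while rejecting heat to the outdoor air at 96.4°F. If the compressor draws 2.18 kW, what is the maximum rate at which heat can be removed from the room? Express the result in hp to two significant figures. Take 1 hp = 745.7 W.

59 hp

In absolute terms T_C = 294.26 K and T_H = 308.93 K, so ΔT = 14.67 K.
COP_Carnot = T_C/ΔT = 294.26/14.67 = 20.06.
Q̇_max = COP_Carnot × Ẇ = 20.06 × 2.180 kW = 43.74 kW = 58.65 hp.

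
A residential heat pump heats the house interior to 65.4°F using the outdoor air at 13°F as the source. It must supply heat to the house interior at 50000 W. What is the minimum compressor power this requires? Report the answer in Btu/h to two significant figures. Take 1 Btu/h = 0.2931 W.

17000 Btu/h

In absolute terms T_C = 262.59 K and T_H = 291.71 K, so ΔT = 29.11 K.
COP_Carnot = T_H/ΔT = 291.71/29.11 = 10.02.
Ẇ_min = Q̇/COP_Carnot = 50000/10.02 = 4990 W = 17020 Btu/h.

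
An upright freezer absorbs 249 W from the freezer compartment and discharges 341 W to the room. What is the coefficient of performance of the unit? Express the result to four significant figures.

The first law gives Q̇_H = Q̇_C + Ẇ, so the three rates are Q̇_C = 249.0, Q̇_H = 341.0, Ẇ = 92.00 W.
COP_R = Q̇_C/Ẇ = 249.0/92.00 = 2.707.

2.707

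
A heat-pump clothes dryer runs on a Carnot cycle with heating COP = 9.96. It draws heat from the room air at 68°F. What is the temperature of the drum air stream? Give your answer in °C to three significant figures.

COP_HP = T_H/(T_H − T_C) rearranges to T_H = COP·T_C/(COP − 1).
With T_C = 293.15 K, T_H = 9.96 × 293.15/8.960 = 325.87 K.
Converting, 325.87 K = 52.72°C.

52.7 °C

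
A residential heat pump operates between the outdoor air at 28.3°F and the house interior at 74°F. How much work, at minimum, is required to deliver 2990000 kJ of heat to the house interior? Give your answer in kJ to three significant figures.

In absolute terms T_C = 271.09 K and T_H = 296.48 K, so ΔT = 25.39 K.
The reversible limit is COP_HP = T_H/ΔT = 11.68, so W_min = Q_H/COP = Q_H·ΔT/T_H.
W_min = 2990000 × 25.39/296.48 = 256000 kJ.

256000 kJ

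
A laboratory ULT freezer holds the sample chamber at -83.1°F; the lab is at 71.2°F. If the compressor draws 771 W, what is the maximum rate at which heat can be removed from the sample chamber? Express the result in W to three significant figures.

1880 W

In absolute terms T_C = 209.21 K and T_H = 294.93 K, so ΔT = 85.72 K.
COP_Carnot = T_C/ΔT = 209.21/85.72 = 2.441.
Q̇_max = COP_Carnot × Ẇ = 2.441 × 771.0 W = 1882 W.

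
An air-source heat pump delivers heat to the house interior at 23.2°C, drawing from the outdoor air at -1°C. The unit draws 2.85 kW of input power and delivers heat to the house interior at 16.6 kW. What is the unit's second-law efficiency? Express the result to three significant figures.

COP_actual = Q̇_H/Ẇ = 16.60/2.850 = 5.825.
In absolute terms T_C = 272.15 K and T_H = 296.35 K, so ΔT = 24.20 K.
COP_Carnot = T_H/ΔT = 296.35/24.20 = 12.25.
η_II = COP_actual/COP_Carnot = 5.825/12.25 = 0.4756.

0.476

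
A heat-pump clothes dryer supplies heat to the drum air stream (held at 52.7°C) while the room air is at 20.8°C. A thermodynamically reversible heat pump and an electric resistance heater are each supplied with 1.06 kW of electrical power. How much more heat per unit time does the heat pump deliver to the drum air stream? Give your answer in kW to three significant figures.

In absolute terms T_C = 293.95 K and T_H = 325.85 K, so ΔT = 31.90 K.
COP_Carnot = T_H/ΔT = 325.85/31.90 = 10.21.
The heat pump delivers Q̇_H = COP × Ẇ = 10.83 kW; the resistance heater delivers Ẇ = 1.060 kW.
Extra = (COP − 1)·Ẇ = 9.768 kW.

9.77 kW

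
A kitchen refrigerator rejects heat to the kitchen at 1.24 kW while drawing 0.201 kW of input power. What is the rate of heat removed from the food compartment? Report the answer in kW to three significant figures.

For a cyclic device the first law requires Q̇_H = Q̇_C + Ẇ.
Q̇_C = Q̇_H − Ẇ = 1.039 kW.

1.04 kW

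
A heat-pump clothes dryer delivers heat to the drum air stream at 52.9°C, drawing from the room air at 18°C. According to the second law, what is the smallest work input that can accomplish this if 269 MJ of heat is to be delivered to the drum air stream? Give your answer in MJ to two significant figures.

29 MJ

In absolute terms T_C = 291.15 K and T_H = 326.05 K, so ΔT = 34.90 K.
The reversible limit is COP_HP = T_H/ΔT = 9.342, so W_min = Q_H/COP = Q_H·ΔT/T_H.
W_min = 269.0 × 34.90/326.05 = 28.79 MJ.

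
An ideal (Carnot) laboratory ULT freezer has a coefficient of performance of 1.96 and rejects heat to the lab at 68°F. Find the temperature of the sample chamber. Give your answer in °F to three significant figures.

For a Carnot refrigerator COP_R = T_C/(T_H − T_C), so T_C = COP·T_H/(1 + COP).
With T_H = 293.15 K, T_C = 1.96 × 293.15/2.960 = 194.11 K.
Converting, 194.11 K = -110.27°F.

-110 °F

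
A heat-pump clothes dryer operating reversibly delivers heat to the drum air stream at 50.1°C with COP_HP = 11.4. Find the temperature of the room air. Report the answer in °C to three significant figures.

COP_HP = T_H/(T_H − T_C) gives T_H − T_C = T_H/COP.
With T_H = 323.25 K, T_C = 323.25 × (1 − 1/11.4) = 294.89 K.
Converting, 294.89 K = 21.74°C.

21.7 °C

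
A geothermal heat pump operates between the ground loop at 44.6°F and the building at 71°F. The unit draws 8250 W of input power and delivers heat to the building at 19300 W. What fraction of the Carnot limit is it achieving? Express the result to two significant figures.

0.12

COP_actual = Q̇_H/Ẇ = 19300/8250 = 2.339.
In absolute terms T_C = 280.15 K and T_H = 294.82 K, so ΔT = 14.67 K.
COP_Carnot = T_H/ΔT = 294.82/14.67 = 20.10.
η_II = COP_actual/COP_Carnot = 2.339/20.10 = 0.1164.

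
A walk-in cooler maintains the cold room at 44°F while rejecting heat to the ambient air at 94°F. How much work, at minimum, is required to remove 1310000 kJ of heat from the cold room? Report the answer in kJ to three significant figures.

In absolute terms T_C = 279.82 K and T_H = 307.59 K, so ΔT = 27.78 K.
The reversible limit is COP_R = T_C/ΔT = 10.07, so W_min = Q_C/COP = Q_C·ΔT/T_C.
W_min = 1310000 × 27.78/279.82 = 130000 kJ.

130000 kJ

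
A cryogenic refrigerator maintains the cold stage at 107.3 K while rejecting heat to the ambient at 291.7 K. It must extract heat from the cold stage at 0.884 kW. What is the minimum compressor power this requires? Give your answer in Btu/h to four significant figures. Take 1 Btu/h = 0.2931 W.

5183 Btu/h

The reservoir spacing is ΔT = 291.7 − 107.3 = 184.4 K.
COP_Carnot = T_C/ΔT = 107.30/184.4 = 0.5819.
Ẇ_min = Q̇/COP_Carnot = 0.8840/0.5819 = 1.519 kW = 5183 Btu/h.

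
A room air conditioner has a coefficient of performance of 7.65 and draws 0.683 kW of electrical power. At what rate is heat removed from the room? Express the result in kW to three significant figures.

Q̇_C = COP × Ẇ = 7.65 × 0.6830 = 5.225 kW.

5.22 kW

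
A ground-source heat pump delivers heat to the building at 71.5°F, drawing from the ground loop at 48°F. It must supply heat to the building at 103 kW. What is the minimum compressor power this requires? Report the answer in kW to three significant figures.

In absolute terms T_C = 282.04 K and T_H = 295.09 K, so ΔT = 13.06 K.
COP_Carnot = T_H/ΔT = 295.09/13.06 = 22.60.
Ẇ_min = Q̇/COP_Carnot = 103.0/22.60 = 4.557 kW.

4.56 kW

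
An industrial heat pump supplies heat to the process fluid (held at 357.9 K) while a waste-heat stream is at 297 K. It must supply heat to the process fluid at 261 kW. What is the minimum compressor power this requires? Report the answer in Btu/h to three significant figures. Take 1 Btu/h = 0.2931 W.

The reservoir spacing is ΔT = 357.9 − 297 = 60.90 K.
COP_Carnot = T_H/ΔT = 357.90/60.90 = 5.877.
Ẇ_min = Q̇/COP_Carnot = 261.0/5.877 = 44.41 kW = 151500 Btu/h.

152000 Btu/h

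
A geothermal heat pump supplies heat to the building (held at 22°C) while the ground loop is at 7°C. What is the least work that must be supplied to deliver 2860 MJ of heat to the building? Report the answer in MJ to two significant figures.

In absolute terms T_C = 280.15 K and T_H = 295.15 K, so ΔT = 15.00 K.
The reversible limit is COP_HP = T_H/ΔT = 19.68, so W_min = Q_H/COP = Q_H·ΔT/T_H.
W_min = 2860 × 15.00/295.15 = 145.3 MJ.

150 MJ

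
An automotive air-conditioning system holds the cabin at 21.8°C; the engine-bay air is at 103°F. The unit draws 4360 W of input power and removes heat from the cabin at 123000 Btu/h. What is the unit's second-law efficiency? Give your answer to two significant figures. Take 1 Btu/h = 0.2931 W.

Converting, Q̇_C = 123000 Btu/h = 36050 W, so COP_actual = Q̇_C/Ẇ = 36050/4360 = 8.269.
In absolute terms T_C = 294.95 K and T_H = 312.59 K, so ΔT = 17.64 K.
COP_Carnot = T_C/ΔT = 294.95/17.64 = 16.72.
η_II = COP_actual/COP_Carnot = 8.269/16.72 = 0.4946.

0.49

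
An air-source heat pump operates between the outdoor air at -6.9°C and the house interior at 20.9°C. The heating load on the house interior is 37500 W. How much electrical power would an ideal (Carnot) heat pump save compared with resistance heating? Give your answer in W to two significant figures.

In absolute terms T_C = 266.25 K and T_H = 294.05 K, so ΔT = 27.80 K.
COP_Carnot = T_H/ΔT = 294.05/27.80 = 10.58.
Resistance heating needs Ẇ_res = Q̇_H = 37500 W; the reversible heat pump needs only Ẇ_hp = Q̇_H/COP = 3545 W.
Saving = 37500 − 3545 = 33950 W.

34000 W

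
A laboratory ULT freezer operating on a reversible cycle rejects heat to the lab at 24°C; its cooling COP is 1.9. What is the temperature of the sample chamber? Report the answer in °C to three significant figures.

-78.5 °C

For a Carnot refrigerator COP_R = T_C/(T_H − T_C), so T_C = COP·T_H/(1 + COP).
With T_H = 297.15 K, T_C = 1.9 × 297.15/2.900 = 194.68 K.
Converting, 194.68 K = -78.47°C.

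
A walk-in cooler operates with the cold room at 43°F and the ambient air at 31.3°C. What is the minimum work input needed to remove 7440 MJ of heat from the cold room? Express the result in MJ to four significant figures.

671.1 MJ

In absolute terms T_C = 279.26 K and T_H = 304.45 K, so ΔT = 25.19 K.
The reversible limit is COP_R = T_C/ΔT = 11.09, so W_min = Q_C/COP = Q_C·ΔT/T_C.
W_min = 7440 × 25.19/279.26 = 671.1 MJ.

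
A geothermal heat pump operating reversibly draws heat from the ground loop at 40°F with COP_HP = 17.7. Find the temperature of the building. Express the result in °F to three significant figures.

COP_HP = T_H/(T_H − T_C) rearranges to T_H = COP·T_C/(COP − 1).
With T_C = 277.59 K, T_H = 17.7 × 277.59/16.70 = 294.22 K.
Converting, 294.22 K = 69.92°F.

69.9 °F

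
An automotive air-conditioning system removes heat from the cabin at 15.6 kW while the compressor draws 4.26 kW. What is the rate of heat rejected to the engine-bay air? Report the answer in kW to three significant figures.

For a cyclic device the first law requires Q̇_H = Q̇_C + Ẇ.
Q̇_H = Q̇_C + Ẇ = 19.86 kW.

19.9 kW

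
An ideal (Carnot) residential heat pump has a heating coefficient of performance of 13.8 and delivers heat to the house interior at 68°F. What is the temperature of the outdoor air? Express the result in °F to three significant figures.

29.8 °F

COP_HP = T_H/(T_H − T_C) gives T_H − T_C = T_H/COP.
With T_H = 293.15 K, T_C = 293.15 × (1 − 1/13.8) = 271.91 K.
Converting, 271.91 K = 29.76°F.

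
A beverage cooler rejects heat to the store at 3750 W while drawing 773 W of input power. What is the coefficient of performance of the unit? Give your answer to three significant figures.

3.85

The first law gives Q̇_H = Q̇_C + Ẇ, so the three rates are Q̇_C = 2977, Q̇_H = 3750, Ẇ = 773.0 W.
COP_R = Q̇_C/Ẇ = 2977/773.0 = 3.851.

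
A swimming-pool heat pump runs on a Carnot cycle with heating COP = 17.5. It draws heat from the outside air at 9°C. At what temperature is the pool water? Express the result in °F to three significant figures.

COP_HP = T_H/(T_H − T_C) rearranges to T_H = COP·T_C/(COP − 1).
With T_C = 282.15 K, T_H = 17.5 × 282.15/16.50 = 299.25 K.
Converting, 299.25 K = 78.98°F.

79.0 °F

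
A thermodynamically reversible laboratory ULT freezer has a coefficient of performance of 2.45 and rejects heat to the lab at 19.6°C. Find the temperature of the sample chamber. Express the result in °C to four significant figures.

For a Carnot refrigerator COP_R = T_C/(T_H − T_C), so T_C = COP·T_H/(1 + COP).
With T_H = 292.75 K, T_C = 2.45 × 292.75/3.450 = 207.89 K.
Converting, 207.89 K = -65.26°C.

-65.26 °C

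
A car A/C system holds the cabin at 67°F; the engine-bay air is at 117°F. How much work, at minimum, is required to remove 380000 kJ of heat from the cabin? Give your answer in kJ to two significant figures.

In absolute terms T_C = 292.59 K and T_H = 320.37 K, so ΔT = 27.78 K.
The reversible limit is COP_R = T_C/ΔT = 10.53, so W_min = Q_C/COP = Q_C·ΔT/T_C.
W_min = 380000 × 27.78/292.59 = 36080 kJ.

36000 kJ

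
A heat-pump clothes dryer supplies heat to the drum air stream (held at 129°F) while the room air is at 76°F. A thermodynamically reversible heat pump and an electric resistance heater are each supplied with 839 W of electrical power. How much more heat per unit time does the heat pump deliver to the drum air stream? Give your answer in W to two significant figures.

8500 W

In absolute terms T_C = 297.59 K and T_H = 327.04 K, so ΔT = 29.44 K.
COP_Carnot = T_H/ΔT = 327.04/29.44 = 11.11.
The heat pump delivers Q̇_H = COP × Ẇ = 9319 W; the resistance heater delivers Ẇ = 839.0 W.
Extra = (COP − 1)·Ẇ = 8480 W.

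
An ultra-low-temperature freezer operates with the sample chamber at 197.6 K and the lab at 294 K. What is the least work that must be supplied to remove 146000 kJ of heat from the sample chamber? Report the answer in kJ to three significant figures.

71200 kJ

The reservoir spacing is ΔT = 294 − 197.6 = 96.40 K.
The reversible limit is COP_R = T_C/ΔT = 2.050, so W_min = Q_C/COP = Q_C·ΔT/T_C.
W_min = 146000 × 96.40/197.60 = 71230 kJ.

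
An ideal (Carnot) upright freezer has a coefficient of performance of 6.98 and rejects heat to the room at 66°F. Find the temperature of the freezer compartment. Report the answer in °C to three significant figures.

For a Carnot refrigerator COP_R = T_C/(T_H − T_C), so T_C = COP·T_H/(1 + COP).
With T_H = 292.04 K, T_C = 6.98 × 292.04/7.980 = 255.44 K.
Converting, 255.44 K = -17.71°C.

-17.7 °C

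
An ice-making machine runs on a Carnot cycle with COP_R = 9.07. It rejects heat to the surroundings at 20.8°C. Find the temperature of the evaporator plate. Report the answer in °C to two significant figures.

For a Carnot refrigerator COP_R = T_C/(T_H − T_C), so T_C = COP·T_H/(1 + COP).
With T_H = 293.95 K, T_C = 9.07 × 293.95/10.07 = 264.76 K.
Converting, 264.76 K = -8.39°C.

-8.4 °C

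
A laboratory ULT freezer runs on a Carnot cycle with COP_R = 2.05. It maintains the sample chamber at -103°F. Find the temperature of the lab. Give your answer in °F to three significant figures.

COP_R = T_C/(T_H − T_C) gives T_H − T_C = T_C/COP.
With T_C = 198.15 K, T_H = 198.15 × (1 + 1/2.05) = 294.81 K.
Converting, 294.81 K = 70.99°F.

71.0 °F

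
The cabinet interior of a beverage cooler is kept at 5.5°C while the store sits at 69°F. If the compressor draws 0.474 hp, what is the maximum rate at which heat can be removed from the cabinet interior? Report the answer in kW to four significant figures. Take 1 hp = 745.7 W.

6.542 kW

In absolute terms T_C = 278.65 K and T_H = 293.71 K, so ΔT = 15.06 K.
COP_Carnot = T_C/ΔT = 278.65/15.06 = 18.51.
Q̇_max = COP_Carnot × Ẇ = 18.51 × 0.4740 hp = 8.773 hp = 6.542 kW.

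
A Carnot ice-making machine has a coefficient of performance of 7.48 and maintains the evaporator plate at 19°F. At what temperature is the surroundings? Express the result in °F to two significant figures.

COP_R = T_C/(T_H − T_C) gives T_H − T_C = T_C/COP.
With T_C = 265.93 K, T_H = 265.93 × (1 + 1/7.48) = 301.48 K.
Converting, 301.48 K = 82.99°F.

83 °F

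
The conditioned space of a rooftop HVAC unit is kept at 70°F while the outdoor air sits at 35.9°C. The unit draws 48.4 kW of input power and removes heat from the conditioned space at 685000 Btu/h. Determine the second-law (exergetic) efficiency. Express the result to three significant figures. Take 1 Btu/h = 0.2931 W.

Converting, Q̇_C = 685000 Btu/h = 200.8 kW, so COP_actual = Q̇_C/Ẇ = 200.8/48.40 = 4.148.
In absolute terms T_C = 294.26 K and T_H = 309.05 K, so ΔT = 14.79 K.
COP_Carnot = T_C/ΔT = 294.26/14.79 = 19.90.
η_II = COP_actual/COP_Carnot = 4.148/19.90 = 0.2085.

0.208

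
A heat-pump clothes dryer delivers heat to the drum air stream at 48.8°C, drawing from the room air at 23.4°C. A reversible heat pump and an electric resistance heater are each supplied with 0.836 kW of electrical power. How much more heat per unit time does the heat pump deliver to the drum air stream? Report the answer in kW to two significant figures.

In absolute terms T_C = 296.55 K and T_H = 321.95 K, so ΔT = 25.40 K.
COP_Carnot = T_H/ΔT = 321.95/25.40 = 12.68.
The heat pump delivers Q̇_H = COP × Ẇ = 10.60 kW; the resistance heater delivers Ẇ = 0.8360 kW.
Extra = (COP − 1)·Ẇ = 9.760 kW.

9.8 kW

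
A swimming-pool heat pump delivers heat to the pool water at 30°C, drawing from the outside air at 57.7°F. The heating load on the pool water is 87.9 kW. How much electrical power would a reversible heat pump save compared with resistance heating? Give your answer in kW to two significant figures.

In absolute terms T_C = 287.43 K and T_H = 303.15 K, so ΔT = 15.72 K.
COP_Carnot = T_H/ΔT = 303.15/15.72 = 19.28.
Resistance heating needs Ẇ_res = Q̇_H = 87.90 kW; the reversible heat pump needs only Ẇ_hp = Q̇_H/COP = 4.559 kW.
Saving = 87.90 − 4.559 = 83.34 kW.

83 kW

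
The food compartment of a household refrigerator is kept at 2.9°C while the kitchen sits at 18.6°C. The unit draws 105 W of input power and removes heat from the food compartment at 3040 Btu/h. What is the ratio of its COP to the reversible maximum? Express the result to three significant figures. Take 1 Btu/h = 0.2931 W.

0.483

Converting, Q̇_C = 3040 Btu/h = 891.0 W, so COP_actual = Q̇_C/Ẇ = 891.0/105.0 = 8.486.
In absolute terms T_C = 276.05 K and T_H = 291.75 K, so ΔT = 15.70 K.
COP_Carnot = T_C/ΔT = 276.05/15.70 = 17.58.
η_II = COP_actual/COP_Carnot = 8.486/17.58 = 0.4826.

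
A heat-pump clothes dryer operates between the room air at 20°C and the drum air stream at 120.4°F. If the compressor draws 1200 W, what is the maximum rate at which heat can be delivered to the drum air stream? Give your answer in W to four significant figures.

In absolute terms T_C = 293.15 K and T_H = 322.26 K, so ΔT = 29.11 K.
COP_Carnot = T_H/ΔT = 322.26/29.11 = 11.07.
Q̇_max = COP_Carnot × Ẇ = 11.07 × 1200 W = 13280 W.

13280 W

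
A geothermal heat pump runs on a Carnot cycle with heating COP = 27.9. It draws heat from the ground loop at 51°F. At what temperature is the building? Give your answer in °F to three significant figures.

COP_HP = T_H/(T_H − T_C) rearranges to T_H = COP·T_C/(COP − 1).
With T_C = 283.71 K, T_H = 27.9 × 283.71/26.90 = 294.25 K.
Converting, 294.25 K = 69.98°F.

70.0 °F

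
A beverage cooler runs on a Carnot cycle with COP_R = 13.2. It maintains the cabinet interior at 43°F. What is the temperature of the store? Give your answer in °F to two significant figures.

81 °F

COP_R = T_C/(T_H − T_C) gives T_H − T_C = T_C/COP.
With T_C = 279.26 K, T_H = 279.26 × (1 + 1/13.2) = 300.42 K.
Converting, 300.42 K = 81.08°F.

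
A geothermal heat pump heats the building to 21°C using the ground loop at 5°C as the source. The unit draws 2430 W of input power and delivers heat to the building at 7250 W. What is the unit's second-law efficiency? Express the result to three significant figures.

0.162

COP_actual = Q̇_H/Ẇ = 7250/2430 = 2.984.
In absolute terms T_C = 278.15 K and T_H = 294.15 K, so ΔT = 16.00 K.
COP_Carnot = T_H/ΔT = 294.15/16.00 = 18.38.
η_II = COP_actual/COP_Carnot = 2.984/18.38 = 0.1623.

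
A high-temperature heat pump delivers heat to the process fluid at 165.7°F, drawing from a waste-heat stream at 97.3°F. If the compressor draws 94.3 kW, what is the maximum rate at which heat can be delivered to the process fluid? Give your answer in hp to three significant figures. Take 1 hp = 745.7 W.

1160 hp

In absolute terms T_C = 309.43 K and T_H = 347.43 K, so ΔT = 38.00 K.
COP_Carnot = T_H/ΔT = 347.43/38.00 = 9.143.
Q̇_max = COP_Carnot × Ẇ = 9.143 × 94.30 kW = 862.2 kW = 1156 hp.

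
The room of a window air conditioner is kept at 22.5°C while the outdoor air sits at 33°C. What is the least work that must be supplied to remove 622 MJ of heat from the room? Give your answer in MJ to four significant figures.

22.09 MJ

In absolute terms T_C = 295.65 K and T_H = 306.15 K, so ΔT = 10.50 K.
The reversible limit is COP_R = T_C/ΔT = 28.16, so W_min = Q_C/COP = Q_C·ΔT/T_C.
W_min = 622.0 × 10.50/295.65 = 22.09 MJ.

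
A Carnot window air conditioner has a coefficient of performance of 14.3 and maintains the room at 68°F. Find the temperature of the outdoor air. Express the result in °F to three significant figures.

COP_R = T_C/(T_H − T_C) gives T_H − T_C = T_C/COP.
With T_C = 293.15 K, T_H = 293.15 × (1 + 1/14.3) = 313.65 K.
Converting, 313.65 K = 104.90°F.

105 °F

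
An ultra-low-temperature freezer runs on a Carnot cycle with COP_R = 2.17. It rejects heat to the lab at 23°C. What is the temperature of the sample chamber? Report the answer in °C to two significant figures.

For a Carnot refrigerator COP_R = T_C/(T_H − T_C), so T_C = COP·T_H/(1 + COP).
With T_H = 296.15 K, T_C = 2.17 × 296.15/3.170 = 202.73 K.
Converting, 202.73 K = -70.42°C.

-70 °C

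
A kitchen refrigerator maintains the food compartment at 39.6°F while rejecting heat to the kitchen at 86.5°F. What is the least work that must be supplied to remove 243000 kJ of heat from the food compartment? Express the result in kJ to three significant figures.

In absolute terms T_C = 277.37 K and T_H = 303.43 K, so ΔT = 26.06 K.
The reversible limit is COP_R = T_C/ΔT = 10.65, so W_min = Q_C/COP = Q_C·ΔT/T_C.
W_min = 243000 × 26.06/277.37 = 22830 kJ.

22800 kJ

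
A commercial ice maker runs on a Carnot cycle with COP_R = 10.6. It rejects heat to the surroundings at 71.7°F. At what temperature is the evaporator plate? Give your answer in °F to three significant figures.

For a Carnot refrigerator COP_R = T_C/(T_H − T_C), so T_C = COP·T_H/(1 + COP).
With T_H = 295.21 K, T_C = 10.6 × 295.21/11.60 = 269.76 K.
Converting, 269.76 K = 25.89°F.

25.9 °F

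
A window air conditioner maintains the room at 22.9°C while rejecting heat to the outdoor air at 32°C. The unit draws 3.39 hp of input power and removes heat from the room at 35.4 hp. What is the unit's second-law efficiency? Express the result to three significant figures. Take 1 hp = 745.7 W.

COP_actual = Q̇_C/Ẇ = 35.40/3.390 = 10.44.
In absolute terms T_C = 296.05 K and T_H = 305.15 K, so ΔT = 9.100 K.
COP_Carnot = T_C/ΔT = 296.05/9.100 = 32.53.
η_II = COP_actual/COP_Carnot = 10.44/32.53 = 0.3210.

0.321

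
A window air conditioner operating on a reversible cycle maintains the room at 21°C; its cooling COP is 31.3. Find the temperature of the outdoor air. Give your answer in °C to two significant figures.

30 °C

COP_R = T_C/(T_H − T_C) gives T_H − T_C = T_C/COP.
With T_C = 294.15 K, T_H = 294.15 × (1 + 1/31.3) = 303.55 K.
Converting, 303.55 K = 30.40°C.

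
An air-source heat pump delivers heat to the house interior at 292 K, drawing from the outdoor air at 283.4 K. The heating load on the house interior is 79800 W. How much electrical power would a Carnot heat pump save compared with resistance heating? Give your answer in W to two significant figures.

The reservoir spacing is ΔT = 292 − 283.4 = 8.600 K.
COP_Carnot = T_H/ΔT = 292.00/8.600 = 33.95.
Resistance heating needs Ẇ_res = Q̇_H = 79800 W; the reversible heat pump needs only Ẇ_hp = Q̇_H/COP = 2350 W.
Saving = 79800 − 2350 = 77450 W.

77000 W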